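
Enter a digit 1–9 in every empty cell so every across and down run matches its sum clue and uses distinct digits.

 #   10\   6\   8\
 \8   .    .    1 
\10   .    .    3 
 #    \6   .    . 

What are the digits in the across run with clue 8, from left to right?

6 in 3 cells must be {1,2,3}.
R3C3 = 8 − 4 = 4 completes the 8 down.
R3C2 = 6 − 4 = 2 completes the 6 across.
Given what's placed, R1C2 must be 3 to fit the 8 across and 6 down.
R2C2 = 6 − 5 = 1 completes the 6 down.
R1C1 = 8 − 4 = 4 completes the 8 across.
R2C1 = 10 − 4 = 6 completes the 10 across.

4, 3, 1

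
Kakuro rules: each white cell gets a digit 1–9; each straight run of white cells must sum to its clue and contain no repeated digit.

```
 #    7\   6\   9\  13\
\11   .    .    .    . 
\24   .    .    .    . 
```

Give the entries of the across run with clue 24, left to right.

11 in 4 cells must be {1,2,3,5}.
Only 5 fits R1C4 under both its across sum 11 and down sum 13.
R2C4 = 13 − 5 = 8 completes the 13 down.
Nothing is forced directly, so branch on R1C3, whose candidates are 1 or 2 or 3. If R1C3 = 1: that forces R1C2 = 2, R2C2 = 4, after which R2C3 would have to be in {3,5,7,9} for the 24 across but in {8} for the 9 down — contradiction. If R1C3 = 3: that forces R2C3 = 6, R2C2 = 1, after which R1C2 would have to be in {1,2} for the 11 across but in {5} for the 6 down — contradiction. So R1C3 = 2.
R1C2 = 1: the only remaining digit allowed by both the 11 across and the 6 down.
R2C2 = 6 − 1 = 5 completes the 6 down.
R2C3 = 9 − 2 = 7 completes the 9 down.
R1C1 = 11 − 8 = 3 completes the 11 across.
R2C1 = 24 − 20 = 4 completes the 24 across.

4 5 7 8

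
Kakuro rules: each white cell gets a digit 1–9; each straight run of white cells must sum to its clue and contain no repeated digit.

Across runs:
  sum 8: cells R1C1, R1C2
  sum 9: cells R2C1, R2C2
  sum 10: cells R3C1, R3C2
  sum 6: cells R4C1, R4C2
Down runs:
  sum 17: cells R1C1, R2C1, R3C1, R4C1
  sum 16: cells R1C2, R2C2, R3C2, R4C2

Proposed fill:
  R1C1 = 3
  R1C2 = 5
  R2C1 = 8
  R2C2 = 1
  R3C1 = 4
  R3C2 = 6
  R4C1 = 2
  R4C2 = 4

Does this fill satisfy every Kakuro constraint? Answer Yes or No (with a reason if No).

Across: 3+5=8; 8+1=9; 4+6=10; 2+4=6. Down: 3+8+4+2=17; 5+1+6+4=16. No digit repeats within any run.

Yes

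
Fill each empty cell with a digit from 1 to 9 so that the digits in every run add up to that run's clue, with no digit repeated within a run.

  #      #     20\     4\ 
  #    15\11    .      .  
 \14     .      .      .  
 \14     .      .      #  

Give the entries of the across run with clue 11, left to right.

4 in 2 cells must be {1,3}.
The 11 across and the 4 down share only 3, so R1C3 = 3.
R2C3 = 4 − 3 = 1 completes the 4 down.
R1C2 = 11 − 3 = 8 completes the 11 across.
No cell is forced outright now. R3C2 can only be 5 or 9 (the digits allowed by both its 14 across and its 20 down). If R3C2 = 9: then R2C2 would have to be in {4,5,6,7,8,9} for the 14 across but in {3} for the 20 down — contradiction. So R3C2 = 5.
R2C2 = 20 − 13 = 7 completes the 20 down.
R3C1 = 14 − 5 = 9 completes the 14 across.
R2C1 = 14 − 8 = 6 completes the 14 across.

8 3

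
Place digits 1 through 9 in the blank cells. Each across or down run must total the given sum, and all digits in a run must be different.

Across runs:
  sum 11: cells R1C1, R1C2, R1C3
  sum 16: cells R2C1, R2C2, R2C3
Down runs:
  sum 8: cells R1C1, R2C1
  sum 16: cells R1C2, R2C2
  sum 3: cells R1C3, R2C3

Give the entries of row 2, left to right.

5 9 2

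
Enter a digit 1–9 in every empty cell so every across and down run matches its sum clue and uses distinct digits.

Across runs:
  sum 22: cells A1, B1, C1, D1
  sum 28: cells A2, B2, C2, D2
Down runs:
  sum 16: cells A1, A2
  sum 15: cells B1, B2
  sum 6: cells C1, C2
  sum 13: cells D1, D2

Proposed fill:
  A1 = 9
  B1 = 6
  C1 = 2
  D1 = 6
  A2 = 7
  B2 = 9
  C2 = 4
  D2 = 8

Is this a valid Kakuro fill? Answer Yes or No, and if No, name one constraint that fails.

No — the down run D1–D2 sums to 14, not 13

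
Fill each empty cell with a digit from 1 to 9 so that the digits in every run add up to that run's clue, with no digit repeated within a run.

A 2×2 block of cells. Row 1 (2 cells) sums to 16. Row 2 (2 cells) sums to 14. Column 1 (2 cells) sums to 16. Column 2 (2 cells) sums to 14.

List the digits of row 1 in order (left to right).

16 in 2 cells must be {7,9}.
The 16 across and the 14 down share only 9, so (1,2) = 9.
The 14 across and the 16 down share only 9, so (2,1) = 9.
(2,2) = 14 − 9 = 5 completes the 14 across.
(1,1) = 16 − 9 = 7 completes the 16 across.

7 9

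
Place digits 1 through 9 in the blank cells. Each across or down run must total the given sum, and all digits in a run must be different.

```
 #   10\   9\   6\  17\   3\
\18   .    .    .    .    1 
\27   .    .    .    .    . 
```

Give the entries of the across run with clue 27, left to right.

7, 5, 4, 9, 2

17 in 2 cells must be {8,9}; 3 in 2 cells must be {1,2}.
Given what's placed, R1C4 must be 8 to fit the 18 across and 17 down.
R2C4 = 17 − 8 = 9 completes the 17 down.
R2C5 = 3 − 1 = 2 completes the 3 down.
Nothing is forced directly, so branch on R1C3, whose candidates are 2 or 4. If R1C3 = 4: then R2C3 would have to be in {1,3,4,5,6,7,8} for the 27 across but in {2} for the 6 down — contradiction. So R1C3 = 2.
R2C3 = 6 − 2 = 4 completes the 6 down.
R2C1 = 7: the only remaining digit allowed by both the 27 across and the 10 down.
R2C2 = 27 − 22 = 5 completes the 27 across.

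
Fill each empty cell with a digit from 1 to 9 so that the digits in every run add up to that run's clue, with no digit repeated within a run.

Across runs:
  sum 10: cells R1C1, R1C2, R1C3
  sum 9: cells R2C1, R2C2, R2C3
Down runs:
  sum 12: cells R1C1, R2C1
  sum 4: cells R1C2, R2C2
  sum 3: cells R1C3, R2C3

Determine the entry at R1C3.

2

4 in 2 cells must be {1,3}; 3 in 2 cells must be {1,2}.
Nothing is forced directly, so branch on R1C2, whose candidates are 1 or 3. If R1C2 = 3: that forces R1C1 = 5, R1C3 = 2, after which R2C1 would have to be in {1,2,3,4,5,6} for the 9 across but in {7} for the 12 down — contradiction. So R1C2 = 1.
Given what's placed, R1C3 must be 2 to fit the 10 across and 3 down.
R2C2 = 4 − 1 = 3 completes the 4 down.
R2C3 = 3 − 2 = 1 completes the 3 down.
R1C1 = 10 − 3 = 7 completes the 10 across.
R2C1 = 9 − 4 = 5 completes the 9 across.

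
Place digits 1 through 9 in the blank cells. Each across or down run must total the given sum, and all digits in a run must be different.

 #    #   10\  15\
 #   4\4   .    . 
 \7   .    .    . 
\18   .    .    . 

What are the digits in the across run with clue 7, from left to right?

1 2 4

4 in 2 cells must be {1,3}; 7 in 3 cells must be {1,2,4}.
Only 1 fits R2C1 under both its across sum 7 and down sum 4.
R3C1 = 4 − 1 = 3 completes the 4 down.
Nothing is forced directly, so branch on R2C3, whose candidates are 2 or 4. If R2C3 = 2: then R1C3 would have to be in {1,3} for the 4 across but in {4,5,6,7,8,9} for the 15 down — contradiction. So R2C3 = 4.
R1C3 = 3: the only remaining digit allowed by both the 4 across and the 15 down.
R2C2 = 7 − 5 = 2 completes the 7 across.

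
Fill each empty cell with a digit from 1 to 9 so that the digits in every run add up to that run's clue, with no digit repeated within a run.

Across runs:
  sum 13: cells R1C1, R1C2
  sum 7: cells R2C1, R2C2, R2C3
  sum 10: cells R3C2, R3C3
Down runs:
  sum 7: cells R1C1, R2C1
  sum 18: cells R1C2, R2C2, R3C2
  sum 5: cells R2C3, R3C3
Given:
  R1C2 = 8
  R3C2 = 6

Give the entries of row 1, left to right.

7 in 3 cells must be {1,2,4}.
R1C1 = 13 − 8 = 5 completes the 13 across.
R2C1 = 7 − 5 = 2 completes the 7 down.
R2C2 = 18 − 14 = 4 completes the 18 down.
R2C3 = 7 − 6 = 1 completes the 7 across.
R3C3 = 10 − 6 = 4 completes the 10 across.

5 8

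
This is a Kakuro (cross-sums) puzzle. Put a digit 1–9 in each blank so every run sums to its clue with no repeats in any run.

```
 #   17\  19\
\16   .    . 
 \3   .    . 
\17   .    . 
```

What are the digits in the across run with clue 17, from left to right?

16 in 2 cells must be {7,9}; 3 in 2 cells must be {1,2}; 17 in 2 cells must be {8,9}.
The 3 across and the 19 down share only 2, so R2C2 = 2.
Given what's placed, R1C2 must be 9 to fit the 16 across and 19 down.
R2C1 = 3 − 2 = 1 completes the 3 across.
R3C1 = 9: the only remaining digit allowed by both the 17 across and the 17 down.
R3C2 = 17 − 9 = 8 completes the 17 across.
R1C1 = 16 − 9 = 7 completes the 16 across.

9, 8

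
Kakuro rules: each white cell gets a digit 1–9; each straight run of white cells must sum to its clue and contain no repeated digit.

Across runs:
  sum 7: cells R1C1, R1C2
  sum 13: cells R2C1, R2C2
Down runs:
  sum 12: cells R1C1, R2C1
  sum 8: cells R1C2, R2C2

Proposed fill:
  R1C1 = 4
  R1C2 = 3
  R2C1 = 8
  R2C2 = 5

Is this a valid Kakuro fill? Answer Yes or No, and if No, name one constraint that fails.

Yes

Across: 4+3=7; 8+5=13. Down: 4+8=12; 3+5=8. No digit repeats within any run.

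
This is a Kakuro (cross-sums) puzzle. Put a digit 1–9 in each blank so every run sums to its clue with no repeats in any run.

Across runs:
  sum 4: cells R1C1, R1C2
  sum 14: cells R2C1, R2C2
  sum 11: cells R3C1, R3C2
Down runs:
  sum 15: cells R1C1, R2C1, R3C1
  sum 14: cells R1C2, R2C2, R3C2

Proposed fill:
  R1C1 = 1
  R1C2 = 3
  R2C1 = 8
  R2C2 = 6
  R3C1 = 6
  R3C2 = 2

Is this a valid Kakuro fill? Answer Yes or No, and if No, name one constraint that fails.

No — the down run R1C2–R3C2 sums to 11, not 14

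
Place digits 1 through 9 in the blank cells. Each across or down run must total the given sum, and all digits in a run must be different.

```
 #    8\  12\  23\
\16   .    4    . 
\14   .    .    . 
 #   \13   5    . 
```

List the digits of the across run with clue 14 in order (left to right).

5, 3, 6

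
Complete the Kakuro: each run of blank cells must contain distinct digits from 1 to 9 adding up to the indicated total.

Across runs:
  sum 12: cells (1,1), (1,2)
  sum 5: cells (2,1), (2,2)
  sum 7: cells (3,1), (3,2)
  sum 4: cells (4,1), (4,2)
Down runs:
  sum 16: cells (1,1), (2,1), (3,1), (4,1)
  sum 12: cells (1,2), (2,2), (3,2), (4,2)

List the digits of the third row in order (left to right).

5 2

4 in 2 cells must be {1,3}.
Nothing is forced directly, so branch on (4,2), whose candidates are 1 or 3. If (4,2) = 3: then (1,2) would have to be in {3,4,5,7,8,9} for the 12 across but in {1,2,6} for the 12 down — contradiction. So (4,2) = 1.
(4,1) = 4 − 1 = 3 completes the 4 across.
Nothing is forced directly, so branch on (2,2), whose candidates are 2 or 3 or 4. If (2,2) = 2: then (2,1) would have to be in {3} for the 5 across but in {1,2,4,5,6,7,8} for the 16 down — contradiction. If (2,2) = 3: then (1,2) would have to be in {3,4,5,7,8,9} for the 12 across but in {2,6} for the 12 down — contradiction. So (2,2) = 4.
(1,2) = 5: the only remaining digit allowed by both the 12 across and the 12 down.
(2,1) = 5 − 4 = 1 completes the 5 across.
(3,2) = 12 − 10 = 2 completes the 12 down.
(1,1) = 12 − 5 = 7 completes the 12 across.
(3,1) = 7 − 2 = 5 completes the 7 across.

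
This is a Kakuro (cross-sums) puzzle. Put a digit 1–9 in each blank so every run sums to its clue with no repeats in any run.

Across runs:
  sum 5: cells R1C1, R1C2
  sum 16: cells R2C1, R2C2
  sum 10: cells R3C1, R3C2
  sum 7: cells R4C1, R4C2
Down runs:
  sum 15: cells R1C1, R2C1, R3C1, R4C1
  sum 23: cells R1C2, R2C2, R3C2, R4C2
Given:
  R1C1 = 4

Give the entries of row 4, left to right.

1 6

16 in 2 cells must be {7,9}.
R1C2 = 5 − 4 = 1 completes the 5 across.
R2C1 = 7: the only remaining digit allowed by both the 16 across and the 15 down.
R2C2 = 16 − 7 = 9 completes the 16 across.
Nothing is forced directly, so branch on R3C1, whose candidates are 1 or 3. If R3C1 = 1: then R3C2 would have to be in {9} for the 10 across but in {5,6,7,8} for the 23 down — contradiction. So R3C1 = 3.
R3C2 = 10 − 3 = 7 completes the 10 across.
R4C1 = 15 − 14 = 1 completes the 15 down.
R4C2 = 7 − 1 = 6 completes the 7 across.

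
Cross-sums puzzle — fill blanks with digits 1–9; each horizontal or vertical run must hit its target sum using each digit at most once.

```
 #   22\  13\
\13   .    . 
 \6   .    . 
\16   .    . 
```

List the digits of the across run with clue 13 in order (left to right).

8 5

16 in 2 cells must be {7,9}.
The 6 across and the 22 down share only 5, so R2C1 = 5.
R2C2 = 6 − 5 = 1 completes the 6 across.
Given what's placed, R3C1 must be 9 to fit the 16 across and 22 down.
R3C2 = 16 − 9 = 7 completes the 16 across.
R1C1 = 22 − 14 = 8 completes the 22 down.
R1C2 = 13 − 8 = 5 completes the 13 across.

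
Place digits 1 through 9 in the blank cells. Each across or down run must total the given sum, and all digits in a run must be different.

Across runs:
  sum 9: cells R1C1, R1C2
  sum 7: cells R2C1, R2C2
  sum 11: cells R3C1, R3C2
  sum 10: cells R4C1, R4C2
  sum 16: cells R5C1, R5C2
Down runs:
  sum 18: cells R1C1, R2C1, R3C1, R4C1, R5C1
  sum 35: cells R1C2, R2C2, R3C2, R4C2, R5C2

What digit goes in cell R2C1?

2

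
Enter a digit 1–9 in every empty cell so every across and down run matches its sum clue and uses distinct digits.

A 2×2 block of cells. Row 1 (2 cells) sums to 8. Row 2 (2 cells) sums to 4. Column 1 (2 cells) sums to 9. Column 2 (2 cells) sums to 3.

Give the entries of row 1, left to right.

6 2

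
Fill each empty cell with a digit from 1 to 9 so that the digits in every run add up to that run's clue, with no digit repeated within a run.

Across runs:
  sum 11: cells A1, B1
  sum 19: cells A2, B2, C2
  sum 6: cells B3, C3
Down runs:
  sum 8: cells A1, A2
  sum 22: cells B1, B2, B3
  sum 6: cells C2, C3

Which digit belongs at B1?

9

The 6 across and the 22 down share only 5, so B3 = 5.
C3 = 6 − 5 = 1 completes the 6 across.
C2 = 6 − 1 = 5 completes the 6 down.
A2 = 6: the only remaining digit allowed by both the 19 across and the 8 down.
B2 = 19 − 11 = 8 completes the 19 across.
A1 = 8 − 6 = 2 completes the 8 down.
B1 = 11 − 2 = 9 completes the 11 across.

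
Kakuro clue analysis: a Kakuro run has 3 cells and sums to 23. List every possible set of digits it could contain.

{6,8,9}

3 distinct digits from 1–9 sum between 6 and 24.
Only one set works: {6,8,9}.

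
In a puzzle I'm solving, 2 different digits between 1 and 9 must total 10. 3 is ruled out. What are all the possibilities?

{1,9}; {2,8}; {4,6}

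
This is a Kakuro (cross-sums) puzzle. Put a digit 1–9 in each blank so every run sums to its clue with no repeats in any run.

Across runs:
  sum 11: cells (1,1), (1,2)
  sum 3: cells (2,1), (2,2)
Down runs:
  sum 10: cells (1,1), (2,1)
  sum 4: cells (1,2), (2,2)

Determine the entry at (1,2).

3 in 2 cells must be {1,2}; 4 in 2 cells must be {1,3}.
The 11 across and the 4 down share only 3, so (1,2) = 3.
(2,2) = 4 − 3 = 1 completes the 4 down.
(1,1) = 11 − 3 = 8 completes the 11 across.
(2,1) = 3 − 1 = 2 completes the 3 across.

3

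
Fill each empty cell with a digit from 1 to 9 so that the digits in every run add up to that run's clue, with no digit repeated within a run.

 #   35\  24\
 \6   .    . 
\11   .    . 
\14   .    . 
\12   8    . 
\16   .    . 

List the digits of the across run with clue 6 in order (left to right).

5 1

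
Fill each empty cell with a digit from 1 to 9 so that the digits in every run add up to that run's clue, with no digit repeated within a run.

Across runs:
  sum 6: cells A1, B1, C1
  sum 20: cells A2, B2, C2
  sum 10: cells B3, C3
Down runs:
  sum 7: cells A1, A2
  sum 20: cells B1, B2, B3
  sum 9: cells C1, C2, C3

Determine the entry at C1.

1

6 in 3 cells must be {1,2,3}.
Only 3 fits B1 under both its across sum 6 and down sum 20.
Nothing is forced directly, so branch on A1, whose candidates are 1 or 2. If A1 = 1: that forces C1 = 2, A2 = 6, B2 = 9, after which C2 would have to be in {5} for the 20 across but in {1,3,4,6} for the 9 down — contradiction. So A1 = 2.
C1 = 6 − 5 = 1 completes the 6 across.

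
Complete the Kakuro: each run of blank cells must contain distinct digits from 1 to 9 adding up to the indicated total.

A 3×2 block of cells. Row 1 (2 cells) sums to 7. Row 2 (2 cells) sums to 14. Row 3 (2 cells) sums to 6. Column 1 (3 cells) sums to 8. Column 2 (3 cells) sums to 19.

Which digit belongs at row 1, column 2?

6

The 14 across and the 8 down share only 5, so (2,1) = 5.
(2,2) = 14 − 5 = 9 completes the 14 across.
Nothing is forced directly, so branch on (1,1), whose candidates are 1 or 2. If (1,1) = 2: then (1,2) would have to be in {5} for the 7 across but in {2,3,4,6,7,8} for the 19 down — contradiction. So (1,1) = 1.
(1,2) = 7 − 1 = 6 completes the 7 across.
(3,1) = 8 − 6 = 2 completes the 8 down.
(3,2) = 6 − 2 = 4 completes the 6 across.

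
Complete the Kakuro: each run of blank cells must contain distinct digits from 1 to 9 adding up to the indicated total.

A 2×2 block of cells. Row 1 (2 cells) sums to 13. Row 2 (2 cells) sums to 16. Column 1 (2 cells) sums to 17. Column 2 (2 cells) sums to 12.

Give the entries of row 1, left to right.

8 5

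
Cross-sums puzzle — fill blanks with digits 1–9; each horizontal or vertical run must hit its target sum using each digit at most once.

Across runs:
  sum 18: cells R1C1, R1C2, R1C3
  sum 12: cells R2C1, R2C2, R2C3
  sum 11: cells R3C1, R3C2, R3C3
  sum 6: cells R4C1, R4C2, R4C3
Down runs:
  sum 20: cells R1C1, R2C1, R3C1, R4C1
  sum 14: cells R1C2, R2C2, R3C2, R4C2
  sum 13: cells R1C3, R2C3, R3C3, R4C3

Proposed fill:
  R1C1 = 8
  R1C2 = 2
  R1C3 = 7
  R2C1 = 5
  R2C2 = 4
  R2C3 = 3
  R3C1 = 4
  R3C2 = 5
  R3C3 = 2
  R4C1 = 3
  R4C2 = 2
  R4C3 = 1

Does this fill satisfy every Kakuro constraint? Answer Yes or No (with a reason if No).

No — the down run R1C2–R4C2 sums to 13, not 14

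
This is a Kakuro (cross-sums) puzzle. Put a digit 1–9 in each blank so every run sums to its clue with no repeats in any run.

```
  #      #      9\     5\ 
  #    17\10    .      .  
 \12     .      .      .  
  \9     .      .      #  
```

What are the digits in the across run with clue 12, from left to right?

9, 2, 1

17 in 2 cells must be {8,9}.
The 9 across and the 17 down share only 8, so R3C1 = 8.
R3C2 = 9 − 8 = 1 completes the 9 across.
R2C1 = 17 − 8 = 9 completes the 17 down.
R2C2 = 2: the only remaining digit allowed by both the 12 across and the 9 down.
R2C3 = 12 − 11 = 1 completes the 12 across.
R1C2 = 9 − 3 = 6 completes the 9 down.
R1C3 = 10 − 6 = 4 completes the 10 across.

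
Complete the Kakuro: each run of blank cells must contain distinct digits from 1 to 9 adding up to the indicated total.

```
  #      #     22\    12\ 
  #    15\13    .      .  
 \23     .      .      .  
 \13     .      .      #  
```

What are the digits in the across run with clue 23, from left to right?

23 in 3 cells must be {6,8,9}.
Nothing is forced directly, so branch on R2C3, whose candidates are 8 or 9. If R2C3 = 9: then R1C3 would have to be in {4,5,6,7,8,9} for the 13 across but in {3} for the 12 down — contradiction. So R2C3 = 8.
R1C3 = 12 − 8 = 4 completes the 12 down.
R1C2 = 13 − 4 = 9 completes the 13 across.
R2C2 = 6: the only remaining digit allowed by both the 23 across and the 22 down.
R3C2 = 22 − 15 = 7 completes the 22 down.
R2C1 = 23 − 14 = 9 completes the 23 across.
R3C1 = 13 − 7 = 6 completes the 13 across.

9, 6, 8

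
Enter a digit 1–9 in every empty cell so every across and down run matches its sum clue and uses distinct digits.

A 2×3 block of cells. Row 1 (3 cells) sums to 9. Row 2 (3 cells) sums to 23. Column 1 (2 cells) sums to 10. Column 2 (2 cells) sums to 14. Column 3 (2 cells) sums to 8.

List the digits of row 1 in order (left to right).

23 in 3 cells must be {6,8,9}.
The 23 across and the 8 down share only 6, so (2,3) = 6.
(1,3) = 8 − 6 = 2 completes the 8 down.
Given what's placed, (1,2) must be 6 to fit the 9 across and 14 down.
(2,2) = 14 − 6 = 8 completes the 14 down.
(1,1) = 9 − 8 = 1 completes the 9 across.
(2,1) = 23 − 14 = 9 completes the 23 across.

1 6 2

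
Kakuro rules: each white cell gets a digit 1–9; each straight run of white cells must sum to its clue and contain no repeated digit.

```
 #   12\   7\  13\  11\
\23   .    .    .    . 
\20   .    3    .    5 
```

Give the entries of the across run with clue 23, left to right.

8, 4, 5, 6

R1C2 = 7 − 3 = 4 completes the 7 down.
R1C4 = 11 − 5 = 6 completes the 11 down.
Nothing is forced directly, so branch on R2C1, whose candidates are 4 or 8. If R2C1 = 8: then R1C1 would have to be in {5,8} for the 23 across but in {4} for the 12 down — contradiction. So R2C1 = 4.
R1C1 = 12 − 4 = 8 completes the 12 down.
R1C3 = 23 − 18 = 5 completes the 23 across.
R2C3 = 20 − 12 = 8 completes the 20 across.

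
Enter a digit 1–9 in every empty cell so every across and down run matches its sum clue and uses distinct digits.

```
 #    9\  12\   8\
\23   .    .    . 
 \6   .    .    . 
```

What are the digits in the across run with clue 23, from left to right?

23 in 3 cells must be {6,8,9}; 6 in 3 cells must be {1,2,3}.
The 23 across and the 8 down share only 6, so R1C3 = 6.
The 6 across and the 12 down share only 3, so R2C2 = 3.
R2C3 = 8 − 6 = 2 completes the 8 down.
R1C1 = 8: the only remaining digit allowed by both the 23 across and the 9 down.
R1C2 = 23 − 14 = 9 completes the 23 across.
R2C1 = 6 − 5 = 1 completes the 6 across.

8, 9, 6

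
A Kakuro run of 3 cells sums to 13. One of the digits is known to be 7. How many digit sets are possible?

3 distinct digits from 1–9 sum between 6 and 24.
Keeping only sets containing 7.
Enumerating: {1,5,7}, {2,4,7}.

2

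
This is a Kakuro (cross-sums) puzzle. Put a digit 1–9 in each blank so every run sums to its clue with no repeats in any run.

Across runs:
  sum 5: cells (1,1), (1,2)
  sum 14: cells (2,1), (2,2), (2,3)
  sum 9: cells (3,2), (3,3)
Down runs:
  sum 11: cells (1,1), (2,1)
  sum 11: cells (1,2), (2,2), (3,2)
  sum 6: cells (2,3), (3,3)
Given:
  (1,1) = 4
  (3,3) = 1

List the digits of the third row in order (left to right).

8 1

(1,2) = 5 − 4 = 1 completes the 5 across.
(2,1) = 11 − 4 = 7 completes the 11 down.
(2,3) = 6 − 1 = 5 completes the 6 down.
(3,2) = 9 − 1 = 8 completes the 9 across.
(2,2) = 14 − 12 = 2 completes the 14 across.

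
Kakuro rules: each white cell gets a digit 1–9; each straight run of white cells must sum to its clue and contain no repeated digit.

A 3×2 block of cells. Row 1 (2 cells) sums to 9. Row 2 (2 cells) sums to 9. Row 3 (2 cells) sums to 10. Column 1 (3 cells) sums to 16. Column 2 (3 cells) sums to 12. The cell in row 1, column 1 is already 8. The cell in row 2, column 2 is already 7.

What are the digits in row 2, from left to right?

2 7

(1,2) = 9 − 8 = 1 completes the 9 across.
(2,1) = 9 − 7 = 2 completes the 9 across.
(3,1) = 16 − 10 = 6 completes the 16 down.
(3,2) = 10 − 6 = 4 completes the 10 across.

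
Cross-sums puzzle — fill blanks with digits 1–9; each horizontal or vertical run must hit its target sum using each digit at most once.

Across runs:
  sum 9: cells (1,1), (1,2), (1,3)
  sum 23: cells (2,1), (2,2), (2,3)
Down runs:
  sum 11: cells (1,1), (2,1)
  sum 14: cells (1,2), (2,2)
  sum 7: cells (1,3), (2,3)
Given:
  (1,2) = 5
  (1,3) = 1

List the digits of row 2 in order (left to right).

23 in 3 cells must be {6,8,9}.
(1,1) = 9 − 6 = 3 completes the 9 across.
(2,1) = 11 − 3 = 8 completes the 11 down.
(2,2) = 14 − 5 = 9 completes the 14 down.
(2,3) = 23 − 17 = 6 completes the 23 across.

8 9 6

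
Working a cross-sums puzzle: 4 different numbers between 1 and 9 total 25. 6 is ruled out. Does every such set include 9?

Yes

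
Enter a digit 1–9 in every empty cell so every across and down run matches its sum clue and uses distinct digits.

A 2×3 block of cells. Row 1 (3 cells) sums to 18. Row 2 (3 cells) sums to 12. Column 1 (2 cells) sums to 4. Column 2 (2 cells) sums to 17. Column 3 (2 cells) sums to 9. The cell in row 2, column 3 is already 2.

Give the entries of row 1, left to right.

4 in 2 cells must be {1,3}; 17 in 2 cells must be {8,9}.
(1,3) = 9 − 2 = 7 completes the 9 down.
(2,2) = 9: the only remaining digit allowed by both the 12 across and the 17 down.
Given what's placed, (1,1) must be 3 to fit the 18 across and 4 down.
(1,2) = 18 − 10 = 8 completes the 18 across.
(2,1) = 12 − 11 = 1 completes the 12 across.

3, 8, 7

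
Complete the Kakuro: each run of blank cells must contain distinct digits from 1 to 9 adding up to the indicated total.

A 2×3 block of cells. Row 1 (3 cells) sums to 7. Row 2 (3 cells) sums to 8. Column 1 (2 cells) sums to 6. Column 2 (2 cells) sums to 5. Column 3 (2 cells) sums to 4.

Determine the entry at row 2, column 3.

3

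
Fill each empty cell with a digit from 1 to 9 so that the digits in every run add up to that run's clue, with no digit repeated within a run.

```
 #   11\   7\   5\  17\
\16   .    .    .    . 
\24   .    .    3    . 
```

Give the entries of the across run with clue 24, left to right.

17 in 2 cells must be {8,9}.
R1C3 = 5 − 3 = 2 completes the 5 down.
Nothing is forced directly, so branch on R1C4, whose candidates are 8 or 9. If R1C4 = 8: that forces R1C1 = 5, R1C2 = 1, R2C1 = 6, after which R2C2 would have to be in {7,8} for the 24 across but in {6} for the 7 down — contradiction. So R1C4 = 9.
R1C1 = 4: the only remaining digit allowed by both the 16 across and the 11 down.
R1C2 = 16 − 15 = 1 completes the 16 across.
R2C1 = 11 − 4 = 7 completes the 11 down.
R2C2 = 7 − 1 = 6 completes the 7 down.
R2C4 = 24 − 16 = 8 completes the 24 across.

7, 6, 3, 8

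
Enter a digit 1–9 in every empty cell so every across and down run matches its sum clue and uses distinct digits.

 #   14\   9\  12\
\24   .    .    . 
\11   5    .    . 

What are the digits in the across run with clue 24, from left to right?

9 7 8

24 in 3 cells must be {7,8,9}.
R1C1 = 14 − 5 = 9 completes the 14 down.
Given what's placed, R2C3 must be 4 to fit the 11 across and 12 down.
R1C3 = 12 − 4 = 8 completes the 12 down.
R2C2 = 11 − 9 = 2 completes the 11 across.
R1C2 = 24 − 17 = 7 completes the 24 across.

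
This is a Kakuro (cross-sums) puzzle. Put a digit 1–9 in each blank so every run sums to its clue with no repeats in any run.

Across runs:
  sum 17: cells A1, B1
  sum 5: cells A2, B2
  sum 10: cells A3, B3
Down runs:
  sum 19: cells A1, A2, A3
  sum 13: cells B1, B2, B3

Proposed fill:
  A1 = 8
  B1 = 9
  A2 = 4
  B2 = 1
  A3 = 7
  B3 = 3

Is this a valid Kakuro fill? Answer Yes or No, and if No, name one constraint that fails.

Across: 8+9=17; 4+1=5; 7+3=10. Down: 8+4+7=19; 9+1+3=13. No digit repeats within any run.

Yes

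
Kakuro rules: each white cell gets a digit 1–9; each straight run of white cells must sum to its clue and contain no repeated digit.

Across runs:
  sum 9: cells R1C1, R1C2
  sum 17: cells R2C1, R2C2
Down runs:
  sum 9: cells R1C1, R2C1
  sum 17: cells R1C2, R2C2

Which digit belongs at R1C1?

17 in 2 cells must be {8,9}.
The 9 across and the 17 down share only 8, so R1C2 = 8.
The 17 across and the 9 down share only 8, so R2C1 = 8.
R2C2 = 17 − 8 = 9 completes the 17 across.
R1C1 = 9 − 8 = 1 completes the 9 across.

1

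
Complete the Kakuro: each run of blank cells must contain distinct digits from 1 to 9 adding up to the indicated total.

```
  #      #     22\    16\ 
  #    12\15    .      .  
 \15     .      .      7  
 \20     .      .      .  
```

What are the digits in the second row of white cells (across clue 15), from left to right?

3, 5, 7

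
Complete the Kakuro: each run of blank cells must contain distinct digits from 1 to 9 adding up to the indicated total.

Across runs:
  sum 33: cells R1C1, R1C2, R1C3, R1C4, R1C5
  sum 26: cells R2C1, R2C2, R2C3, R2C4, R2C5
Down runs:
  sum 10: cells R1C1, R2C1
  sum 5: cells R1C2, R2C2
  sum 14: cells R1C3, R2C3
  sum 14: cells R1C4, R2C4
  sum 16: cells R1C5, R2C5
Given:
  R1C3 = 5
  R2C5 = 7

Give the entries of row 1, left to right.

16 in 2 cells must be {7,9}.
Given what's placed, R1C2 must be 4 to fit the 33 across and 5 down.
R1C5 = 16 − 7 = 9 completes the 16 down.
R2C2 = 5 − 4 = 1 completes the 5 down.
R2C3 = 14 − 5 = 9 completes the 14 down.
R1C4 = 8: the only remaining digit allowed by both the 33 across and the 14 down.
R2C4 = 14 − 8 = 6 completes the 14 down.
R1C1 = 33 − 26 = 7 completes the 33 across.

7 4 5 8 9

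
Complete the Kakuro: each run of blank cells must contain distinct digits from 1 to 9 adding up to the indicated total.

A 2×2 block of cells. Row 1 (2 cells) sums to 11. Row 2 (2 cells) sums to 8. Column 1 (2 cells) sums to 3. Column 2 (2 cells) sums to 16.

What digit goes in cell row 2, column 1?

3 in 2 cells must be {1,2}; 16 in 2 cells must be {7,9}.
The 11 across and the 3 down share only 2, so (1,1) = 2.
(1,2) = 11 − 2 = 9 completes the 11 across.
(2,1) = 3 − 2 = 1 completes the 3 down.
(2,2) = 8 − 1 = 7 completes the 8 across.

1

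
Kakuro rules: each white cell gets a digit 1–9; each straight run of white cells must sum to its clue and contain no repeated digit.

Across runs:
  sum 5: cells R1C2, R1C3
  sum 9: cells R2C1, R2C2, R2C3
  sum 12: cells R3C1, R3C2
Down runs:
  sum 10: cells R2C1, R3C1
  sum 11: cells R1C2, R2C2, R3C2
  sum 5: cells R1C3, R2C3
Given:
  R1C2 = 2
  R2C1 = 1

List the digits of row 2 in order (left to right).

R1C3 = 5 − 2 = 3 completes the 5 across.
R2C3 = 5 − 3 = 2 completes the 5 down.
R3C1 = 10 − 1 = 9 completes the 10 down.
R3C2 = 12 − 9 = 3 completes the 12 across.
R2C2 = 9 − 3 = 6 completes the 9 across.

1 6 2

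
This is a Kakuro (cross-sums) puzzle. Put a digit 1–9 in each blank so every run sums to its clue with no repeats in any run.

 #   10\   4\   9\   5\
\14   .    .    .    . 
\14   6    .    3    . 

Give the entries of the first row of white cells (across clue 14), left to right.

4 in 2 cells must be {1,3}.
R1C1 = 10 − 6 = 4 completes the 10 down.
R1C3 = 9 − 3 = 6 completes the 9 down.
Given what's placed, R2C2 must be 1 to fit the 14 across and 4 down.
R2C4 = 14 − 10 = 4 completes the 14 across.
R1C2 = 4 − 1 = 3 completes the 4 down.
R1C4 = 14 − 13 = 1 completes the 14 across.

4, 3, 6, 1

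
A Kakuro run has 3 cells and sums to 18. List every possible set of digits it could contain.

{1,8,9}; {2,7,9}; {3,6,9}; {3,7,8}; {4,5,9}; {4,6,8}; {5,6,7}

3 distinct digits from 1–9 sum between 6 and 24.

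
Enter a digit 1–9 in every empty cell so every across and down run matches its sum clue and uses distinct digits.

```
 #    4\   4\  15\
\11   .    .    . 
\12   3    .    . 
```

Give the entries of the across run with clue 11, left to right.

1 3 7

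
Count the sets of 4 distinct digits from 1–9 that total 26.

4 distinct digits from 1–9 sum between 10 and 30.
Enumerating: {2,7,8,9}, {3,6,8,9}, {4,5,8,9}, {4,6,7,9}, {5,6,7,8}.

5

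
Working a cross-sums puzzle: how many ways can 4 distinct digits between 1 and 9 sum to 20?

12

4 distinct digits from 1–9 sum between 10 and 30.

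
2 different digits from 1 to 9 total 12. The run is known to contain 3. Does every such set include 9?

Yes

The only way to make 12 from 2 distinct digits under that restriction is {3,9}, which contains 9.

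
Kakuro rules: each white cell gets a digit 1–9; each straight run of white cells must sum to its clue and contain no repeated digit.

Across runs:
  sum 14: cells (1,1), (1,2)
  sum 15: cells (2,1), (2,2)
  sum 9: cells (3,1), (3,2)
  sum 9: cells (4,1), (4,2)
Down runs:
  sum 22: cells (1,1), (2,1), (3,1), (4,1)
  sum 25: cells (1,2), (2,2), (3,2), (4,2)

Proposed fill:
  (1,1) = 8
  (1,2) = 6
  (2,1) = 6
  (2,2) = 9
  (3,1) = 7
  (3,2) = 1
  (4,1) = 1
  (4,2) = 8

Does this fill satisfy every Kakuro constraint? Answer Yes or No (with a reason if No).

No — the across run (3,1)–(3,2) sums to 8, not 9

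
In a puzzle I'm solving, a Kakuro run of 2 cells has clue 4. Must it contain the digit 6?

The only way to make 4 from 2 distinct digits is {1,3}, which does not contain 6.

No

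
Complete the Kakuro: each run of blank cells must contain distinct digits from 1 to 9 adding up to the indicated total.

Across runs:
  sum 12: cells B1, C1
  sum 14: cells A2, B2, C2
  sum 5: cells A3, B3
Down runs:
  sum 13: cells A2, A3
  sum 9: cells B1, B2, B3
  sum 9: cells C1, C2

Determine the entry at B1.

5

The 5 across and the 13 down share only 4, so A3 = 4.
B3 = 5 − 4 = 1 completes the 5 across.
A2 = 13 − 4 = 9 completes the 13 down.
No cell is forced outright now. B1 can only be 3 or 5 (the digits allowed by both its 12 across and its 9 down). If B1 = 3: then C1 would have to be in {9} for the 12 across but in {1,2,3,4,5,6,7,8} for the 9 down — contradiction. So B1 = 5.
C1 = 12 − 5 = 7 completes the 12 across.
B2 = 9 − 6 = 3 completes the 9 down.
C2 = 14 − 12 = 2 completes the 14 across.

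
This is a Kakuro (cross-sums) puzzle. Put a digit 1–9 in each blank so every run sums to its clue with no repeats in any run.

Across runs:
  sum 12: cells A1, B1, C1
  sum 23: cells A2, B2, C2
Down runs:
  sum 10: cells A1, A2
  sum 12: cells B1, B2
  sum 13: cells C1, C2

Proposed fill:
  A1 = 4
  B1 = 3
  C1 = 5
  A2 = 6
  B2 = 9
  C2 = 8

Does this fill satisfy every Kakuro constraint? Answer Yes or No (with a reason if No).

Across: 4+3+5=12; 6+9+8=23. Down: 4+6=10; 3+9=12; 5+8=13. No digit repeats within any run.

Yes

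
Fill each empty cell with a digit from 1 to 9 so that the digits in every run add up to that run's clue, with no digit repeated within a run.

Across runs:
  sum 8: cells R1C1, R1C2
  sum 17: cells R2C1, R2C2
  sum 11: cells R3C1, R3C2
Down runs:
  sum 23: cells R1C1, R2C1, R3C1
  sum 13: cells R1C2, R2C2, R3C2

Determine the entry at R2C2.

17 in 2 cells must be {8,9}; 23 in 3 cells must be {6,8,9}.
The 8 across and the 23 down share only 6, so R1C1 = 6.
R1C2 = 8 − 6 = 2 completes the 8 across.
Given what's placed, R2C2 must be 8 to fit the 17 across and 13 down.
R3C2 = 13 − 10 = 3 completes the 13 down.
R2C1 = 17 − 8 = 9 completes the 17 across.
R3C1 = 11 − 3 = 8 completes the 11 across.

8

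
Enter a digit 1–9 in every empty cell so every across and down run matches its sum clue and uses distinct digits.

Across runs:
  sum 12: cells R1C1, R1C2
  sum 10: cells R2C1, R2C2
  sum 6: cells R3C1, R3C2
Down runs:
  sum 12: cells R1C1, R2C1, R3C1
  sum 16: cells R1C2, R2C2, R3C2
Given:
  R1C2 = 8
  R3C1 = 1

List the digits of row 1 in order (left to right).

R1C1 = 12 − 8 = 4 completes the 12 across.
R2C1 = 12 − 5 = 7 completes the 12 down.
R2C2 = 10 − 7 = 3 completes the 10 across.
R3C2 = 6 − 1 = 5 completes the 6 across.

4, 8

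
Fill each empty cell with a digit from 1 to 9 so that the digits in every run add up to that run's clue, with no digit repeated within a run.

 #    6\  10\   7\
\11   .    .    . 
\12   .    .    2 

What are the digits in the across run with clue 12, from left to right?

R1C3 = 7 − 2 = 5 completes the 7 down.
No cell is forced outright now. R2C1 can only be 1 or 4 (the digits allowed by both its 12 across and its 6 down). If R2C1 = 1: then R1C1 would have to be in {2,4} for the 11 across but in {5} for the 6 down — contradiction. So R2C1 = 4.
R1C1 = 6 − 4 = 2 completes the 6 down.
R1C2 = 11 − 7 = 4 completes the 11 across.
R2C2 = 12 − 6 = 6 completes the 12 across.

4, 6, 2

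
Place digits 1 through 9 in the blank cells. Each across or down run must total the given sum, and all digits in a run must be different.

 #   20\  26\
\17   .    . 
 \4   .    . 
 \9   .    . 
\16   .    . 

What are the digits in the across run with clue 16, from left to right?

7 9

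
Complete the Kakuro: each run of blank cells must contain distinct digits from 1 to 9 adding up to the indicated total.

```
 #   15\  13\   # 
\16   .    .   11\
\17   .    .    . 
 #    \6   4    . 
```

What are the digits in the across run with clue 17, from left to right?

6 2 9

16 in 2 cells must be {7,9}.
R1C2 = 7: the only remaining digit allowed by both the 16 across and the 13 down.
R2C2 = 13 − 11 = 2 completes the 13 down.
R3C3 = 6 − 4 = 2 completes the 6 across.
R1C1 = 16 − 7 = 9 completes the 16 across.
R2C1 = 15 − 9 = 6 completes the 15 down.
R2C3 = 17 − 8 = 9 completes the 17 across.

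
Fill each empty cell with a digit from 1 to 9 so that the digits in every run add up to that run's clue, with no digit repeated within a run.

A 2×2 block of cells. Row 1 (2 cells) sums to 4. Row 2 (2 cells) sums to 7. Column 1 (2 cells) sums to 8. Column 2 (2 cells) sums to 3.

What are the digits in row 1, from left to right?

4 in 2 cells must be {1,3}; 3 in 2 cells must be {1,2}.
The 4 across and the 3 down share only 1, so (1,2) = 1.
(2,2) = 3 − 1 = 2 completes the 3 down.
(1,1) = 4 − 1 = 3 completes the 4 across.
(2,1) = 7 − 2 = 5 completes the 7 across.

3 1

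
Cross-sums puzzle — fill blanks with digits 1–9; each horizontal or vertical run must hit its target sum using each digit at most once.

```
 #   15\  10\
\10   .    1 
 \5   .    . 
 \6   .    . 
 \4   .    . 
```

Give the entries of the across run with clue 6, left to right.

2, 4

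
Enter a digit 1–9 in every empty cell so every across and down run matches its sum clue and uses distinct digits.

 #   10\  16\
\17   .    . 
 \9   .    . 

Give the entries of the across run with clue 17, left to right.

8 9

17 in 2 cells must be {8,9}; 16 in 2 cells must be {7,9}.
The 17 across and the 16 down share only 9, so R1C2 = 9.
R2C2 = 16 − 9 = 7 completes the 16 down.
R1C1 = 17 − 9 = 8 completes the 17 across.
R2C1 = 9 − 7 = 2 completes the 9 across.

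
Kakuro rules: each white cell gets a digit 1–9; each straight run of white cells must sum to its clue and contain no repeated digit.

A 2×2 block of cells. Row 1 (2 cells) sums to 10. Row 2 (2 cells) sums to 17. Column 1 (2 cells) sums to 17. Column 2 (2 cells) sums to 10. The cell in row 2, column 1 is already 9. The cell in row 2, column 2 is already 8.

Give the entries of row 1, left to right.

17 in 2 cells must be {8,9}.
(1,1) = 17 − 9 = 8 completes the 17 down.
(1,2) = 10 − 8 = 2 completes the 10 across.

8 2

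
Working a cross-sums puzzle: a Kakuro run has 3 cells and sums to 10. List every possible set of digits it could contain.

{1,2,7}; {1,3,6}; {1,4,5}; {2,3,5}

3 distinct digits from 1–9 sum between 6 and 24.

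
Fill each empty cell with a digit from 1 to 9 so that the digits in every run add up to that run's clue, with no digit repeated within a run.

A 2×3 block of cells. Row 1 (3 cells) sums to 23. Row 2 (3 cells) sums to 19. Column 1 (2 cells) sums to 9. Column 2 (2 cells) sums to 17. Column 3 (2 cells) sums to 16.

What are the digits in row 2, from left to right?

3 9 7

23 in 3 cells must be {6,8,9}; 17 in 2 cells must be {8,9}; 16 in 2 cells must be {7,9}.
The 23 across and the 16 down share only 9, so (1,3) = 9.
(2,3) = 16 − 9 = 7 completes the 16 down.
Given what's placed, (1,2) must be 8 to fit the 23 across and 17 down.
(2,2) = 17 − 8 = 9 completes the 17 down.
(1,1) = 23 − 17 = 6 completes the 23 across.
(2,1) = 19 − 16 = 3 completes the 19 across.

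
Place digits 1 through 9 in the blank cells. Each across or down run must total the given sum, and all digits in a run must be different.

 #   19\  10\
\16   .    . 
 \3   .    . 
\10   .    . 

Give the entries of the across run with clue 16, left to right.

16 in 2 cells must be {7,9}; 3 in 2 cells must be {1,2}.
The 16 across and the 10 down share only 7, so R1C2 = 7.
The 3 across and the 19 down share only 2, so R2C1 = 2.
R2C2 = 3 − 2 = 1 completes the 3 across.
R3C2 = 10 − 8 = 2 completes the 10 down.
R1C1 = 16 − 7 = 9 completes the 16 across.
R3C1 = 10 − 2 = 8 completes the 10 across.

9 7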